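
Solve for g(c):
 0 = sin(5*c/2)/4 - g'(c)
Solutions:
 g(c) = C1 - cos(5*c/2)/10


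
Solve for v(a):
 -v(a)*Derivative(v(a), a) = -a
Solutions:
 v(a) = -sqrt(C1 + a^2)
 v(a) = sqrt(C1 + a^2)


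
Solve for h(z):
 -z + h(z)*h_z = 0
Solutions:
 h(z) = -sqrt(C1 + z^2)
 h(z) = sqrt(C1 + z^2)


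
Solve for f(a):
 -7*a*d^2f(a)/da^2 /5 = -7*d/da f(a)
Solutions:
 f(a) = C1 + C2*a^6


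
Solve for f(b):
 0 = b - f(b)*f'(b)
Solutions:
 f(b) = -sqrt(C1 + b^2)
 f(b) = sqrt(C1 + b^2)


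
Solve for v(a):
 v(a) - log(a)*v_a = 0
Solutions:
 v(a) = C1*exp(li(a))


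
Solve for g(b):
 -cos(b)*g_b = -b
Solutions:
 g(b) = C1 + Integral(b/cos(b), b)


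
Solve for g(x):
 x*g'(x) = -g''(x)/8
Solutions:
 g(x) = C1 + C2*erf(2*x)


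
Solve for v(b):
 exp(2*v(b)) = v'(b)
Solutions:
 v(b) = log(-sqrt(-1/(C1 + b))) - log(2)/2
 v(b) = log(-1/(C1 + b))/2 - log(2)/2


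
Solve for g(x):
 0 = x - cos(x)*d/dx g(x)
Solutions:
 g(x) = C1 + Integral(x/cos(x), x)


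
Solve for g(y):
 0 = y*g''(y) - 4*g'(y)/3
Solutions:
 g(y) = C1 + C2*y^(7/3)


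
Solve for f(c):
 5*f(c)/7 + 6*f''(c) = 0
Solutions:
 f(c) = C1*sin(sqrt(210)*c/42) + C2*cos(sqrt(210)*c/42)


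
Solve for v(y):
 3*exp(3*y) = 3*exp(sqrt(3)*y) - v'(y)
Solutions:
 v(y) = C1 - exp(3*y) + sqrt(3)*exp(sqrt(3)*y)


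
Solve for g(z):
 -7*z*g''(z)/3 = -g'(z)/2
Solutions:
 g(z) = C1 + C2*z^(17/14)


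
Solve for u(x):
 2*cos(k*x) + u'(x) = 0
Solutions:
 u(x) = C1 - 2*sin(k*x)/k


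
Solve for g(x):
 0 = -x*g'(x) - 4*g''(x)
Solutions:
 g(x) = C1 + C2*erf(sqrt(2)*x/4)


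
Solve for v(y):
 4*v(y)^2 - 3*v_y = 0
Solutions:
 v(y) = -3/(C1 + 4*y)


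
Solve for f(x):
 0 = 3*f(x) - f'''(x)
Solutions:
 f(x) = C3*exp(3^(1/3)*x) + (C1*sin(3^(5/6)*x/2) + C2*cos(3^(5/6)*x/2))*exp(-3^(1/3)*x/2)


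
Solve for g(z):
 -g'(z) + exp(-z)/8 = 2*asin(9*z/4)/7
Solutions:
 g(z) = C1 - 2*z*asin(9*z/4)/7 - 2*sqrt(16 - 81*z^2)/63 - exp(-z)/8


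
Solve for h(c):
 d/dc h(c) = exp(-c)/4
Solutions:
 h(c) = C1 - exp(-c)/4


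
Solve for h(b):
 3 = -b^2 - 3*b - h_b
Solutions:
 h(b) = C1 - b^3/3 - 3*b^2/2 - 3*b


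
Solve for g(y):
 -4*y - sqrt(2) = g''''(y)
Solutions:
 g(y) = C1 + C2*y + C3*y^2 + C4*y^3 - y^5/30 - sqrt(2)*y^4/24


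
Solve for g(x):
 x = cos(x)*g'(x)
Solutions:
 g(x) = C1 + Integral(x/cos(x), x)


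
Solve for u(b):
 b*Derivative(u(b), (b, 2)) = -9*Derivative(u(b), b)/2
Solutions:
 u(b) = C1 + C2/b^(7/2)


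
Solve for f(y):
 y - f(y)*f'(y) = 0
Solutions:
 f(y) = -sqrt(C1 + y^2)
 f(y) = sqrt(C1 + y^2)


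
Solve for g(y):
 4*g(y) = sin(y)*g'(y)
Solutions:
 g(y) = C1*(cos(y)^2 - 2*cos(y) + 1)/(cos(y)^2 + 2*cos(y) + 1)


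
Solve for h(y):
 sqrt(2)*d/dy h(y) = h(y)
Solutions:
 h(y) = C1*exp(sqrt(2)*y/2)


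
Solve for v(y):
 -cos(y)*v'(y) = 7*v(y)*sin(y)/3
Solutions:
 v(y) = C1*cos(y)^(7/3)


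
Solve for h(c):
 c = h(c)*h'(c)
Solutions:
 h(c) = -sqrt(C1 + c^2)
 h(c) = sqrt(C1 + c^2)


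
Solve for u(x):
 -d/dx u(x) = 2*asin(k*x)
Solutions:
 u(x) = C1 - 2*Piecewise((x*asin(k*x) + sqrt(-k^2*x^2 + 1)/k, Ne(k, 0)), (0, True))


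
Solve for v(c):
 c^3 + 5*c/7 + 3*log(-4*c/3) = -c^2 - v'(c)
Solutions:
 v(c) = C1 - c^4/4 - c^3/3 - 5*c^2/14 - 3*c*log(-c) + 3*c*(-2*log(2) + 1 + log(3))


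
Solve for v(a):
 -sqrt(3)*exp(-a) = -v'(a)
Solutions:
 v(a) = C1 - sqrt(3)*exp(-a)


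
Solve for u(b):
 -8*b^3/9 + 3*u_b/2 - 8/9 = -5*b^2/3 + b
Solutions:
 u(b) = C1 + 4*b^4/27 - 10*b^3/27 + b^2/3 + 16*b/27


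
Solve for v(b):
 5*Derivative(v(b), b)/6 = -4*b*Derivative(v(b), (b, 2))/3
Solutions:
 v(b) = C1 + C2*b^(3/8)


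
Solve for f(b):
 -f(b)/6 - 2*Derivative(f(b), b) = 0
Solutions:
 f(b) = C1*exp(-b/12)


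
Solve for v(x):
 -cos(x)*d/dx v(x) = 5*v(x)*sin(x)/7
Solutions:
 v(x) = C1*cos(x)^(5/7)


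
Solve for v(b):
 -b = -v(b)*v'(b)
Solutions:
 v(b) = -sqrt(C1 + b^2)
 v(b) = sqrt(C1 + b^2)


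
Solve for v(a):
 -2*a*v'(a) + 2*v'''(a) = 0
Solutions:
 v(a) = C1 + Integral(C2*airyai(a) + C3*airybi(a), a)


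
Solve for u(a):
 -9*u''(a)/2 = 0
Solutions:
 u(a) = C1 + C2*a


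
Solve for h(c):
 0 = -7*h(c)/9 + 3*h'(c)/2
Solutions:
 h(c) = C1*exp(14*c/27)


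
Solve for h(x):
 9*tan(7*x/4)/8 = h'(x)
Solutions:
 h(x) = C1 - 9*log(cos(7*x/4))/14


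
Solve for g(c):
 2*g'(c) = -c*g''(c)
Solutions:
 g(c) = C1 + C2/c


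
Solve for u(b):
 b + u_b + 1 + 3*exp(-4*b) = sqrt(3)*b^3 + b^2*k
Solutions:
 u(b) = C1 + sqrt(3)*b^4/4 + b^3*k/3 - b^2/2 - b + 3*exp(-4*b)/4


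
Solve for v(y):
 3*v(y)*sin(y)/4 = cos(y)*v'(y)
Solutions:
 v(y) = C1/cos(y)^(3/4)


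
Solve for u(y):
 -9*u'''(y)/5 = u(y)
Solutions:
 u(y) = C3*exp(-15^(1/3)*y/3) + (C1*sin(3^(5/6)*5^(1/3)*y/6) + C2*cos(3^(5/6)*5^(1/3)*y/6))*exp(15^(1/3)*y/6)


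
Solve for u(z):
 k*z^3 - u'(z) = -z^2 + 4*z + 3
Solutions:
 u(z) = C1 + k*z^4/4 + z^3/3 - 2*z^2 - 3*z


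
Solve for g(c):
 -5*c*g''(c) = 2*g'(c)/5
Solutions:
 g(c) = C1 + C2*c^(23/25)


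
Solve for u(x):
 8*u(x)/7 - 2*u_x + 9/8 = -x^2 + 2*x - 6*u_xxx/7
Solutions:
 u(x) = C1*exp(x) + C2*exp(x*(-3 + sqrt(57))/6) + C3*exp(-x*(3 + sqrt(57))/6) - 7*x^2/8 - 21*x/16 - 105/32


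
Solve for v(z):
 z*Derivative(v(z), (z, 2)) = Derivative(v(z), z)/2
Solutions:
 v(z) = C1 + C2*z^(3/2)


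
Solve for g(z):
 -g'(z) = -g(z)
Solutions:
 g(z) = C1*exp(z)


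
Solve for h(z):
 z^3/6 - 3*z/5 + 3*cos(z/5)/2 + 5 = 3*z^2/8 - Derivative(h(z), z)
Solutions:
 h(z) = C1 - z^4/24 + z^3/8 + 3*z^2/10 - 5*z - 15*sin(z/5)/2


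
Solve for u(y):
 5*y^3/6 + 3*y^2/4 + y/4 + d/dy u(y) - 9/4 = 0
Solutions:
 u(y) = C1 - 5*y^4/24 - y^3/4 - y^2/8 + 9*y/4


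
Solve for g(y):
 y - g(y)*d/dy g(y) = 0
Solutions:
 g(y) = -sqrt(C1 + y^2)
 g(y) = sqrt(C1 + y^2)


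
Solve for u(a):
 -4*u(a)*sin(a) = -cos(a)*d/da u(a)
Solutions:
 u(a) = C1/cos(a)^4


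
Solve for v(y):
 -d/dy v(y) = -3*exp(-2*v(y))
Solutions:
 v(y) = log(-sqrt(C1 + 6*y))
 v(y) = log(C1 + 6*y)/2


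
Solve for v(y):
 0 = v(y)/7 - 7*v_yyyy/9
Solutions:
 v(y) = C1*exp(-sqrt(21)*y/7) + C2*exp(sqrt(21)*y/7) + C3*sin(sqrt(21)*y/7) + C4*cos(sqrt(21)*y/7)


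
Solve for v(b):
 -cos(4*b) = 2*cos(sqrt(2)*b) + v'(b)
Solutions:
 v(b) = C1 - sin(4*b)/4 - sqrt(2)*sin(sqrt(2)*b)


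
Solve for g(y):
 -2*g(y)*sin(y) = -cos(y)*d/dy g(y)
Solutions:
 g(y) = C1/cos(y)^2


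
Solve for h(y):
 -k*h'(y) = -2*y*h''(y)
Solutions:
 h(y) = C1 + y^(re(k)/2 + 1)*(C2*sin(log(y)*Abs(im(k))/2) + C3*cos(log(y)*im(k)/2))


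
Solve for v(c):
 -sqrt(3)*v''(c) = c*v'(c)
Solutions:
 v(c) = C1 + C2*erf(sqrt(2)*3^(3/4)*c/6)


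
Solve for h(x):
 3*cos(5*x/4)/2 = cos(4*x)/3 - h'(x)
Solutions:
 h(x) = C1 - 6*sin(5*x/4)/5 + sin(4*x)/12


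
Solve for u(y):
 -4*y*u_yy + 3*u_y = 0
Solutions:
 u(y) = C1 + C2*y^(7/4)


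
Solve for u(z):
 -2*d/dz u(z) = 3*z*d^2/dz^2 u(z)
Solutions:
 u(z) = C1 + C2*z^(1/3)


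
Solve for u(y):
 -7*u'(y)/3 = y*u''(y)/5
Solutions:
 u(y) = C1 + C2/y^(32/3)


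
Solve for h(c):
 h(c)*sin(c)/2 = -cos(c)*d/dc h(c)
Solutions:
 h(c) = C1*sqrt(cos(c))


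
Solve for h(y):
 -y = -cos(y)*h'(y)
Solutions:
 h(y) = C1 + Integral(y/cos(y), y)


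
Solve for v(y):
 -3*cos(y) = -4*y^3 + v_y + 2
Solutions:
 v(y) = C1 + y^4 - 2*y - 3*sin(y)


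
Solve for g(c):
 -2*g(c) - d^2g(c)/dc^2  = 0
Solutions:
 g(c) = C1*sin(sqrt(2)*c) + C2*cos(sqrt(2)*c)


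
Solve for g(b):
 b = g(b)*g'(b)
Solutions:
 g(b) = -sqrt(C1 + b^2)
 g(b) = sqrt(C1 + b^2)


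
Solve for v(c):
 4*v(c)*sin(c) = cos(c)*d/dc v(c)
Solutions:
 v(c) = C1/cos(c)^4


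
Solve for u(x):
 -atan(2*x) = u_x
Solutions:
 u(x) = C1 - x*atan(2*x) + log(4*x^2 + 1)/4


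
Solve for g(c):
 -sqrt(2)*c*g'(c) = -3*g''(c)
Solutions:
 g(c) = C1 + C2*erfi(2^(3/4)*sqrt(3)*c/6)


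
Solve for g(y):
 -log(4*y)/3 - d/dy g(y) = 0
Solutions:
 g(y) = C1 - y*log(y)/3 - 2*y*log(2)/3 + y/3


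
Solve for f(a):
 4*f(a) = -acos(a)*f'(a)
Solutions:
 f(a) = C1*exp(-4*Integral(1/acos(a), a))


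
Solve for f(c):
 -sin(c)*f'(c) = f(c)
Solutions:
 f(c) = C1*sqrt(cos(c) + 1)/sqrt(cos(c) - 1)


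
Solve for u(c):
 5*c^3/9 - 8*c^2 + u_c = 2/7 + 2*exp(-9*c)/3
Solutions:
 u(c) = C1 - 5*c^4/36 + 8*c^3/3 + 2*c/7 - 2*exp(-9*c)/27


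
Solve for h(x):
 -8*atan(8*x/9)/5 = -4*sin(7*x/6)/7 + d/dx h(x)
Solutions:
 h(x) = C1 - 8*x*atan(8*x/9)/5 + 9*log(64*x^2 + 81)/10 - 24*cos(7*x/6)/49


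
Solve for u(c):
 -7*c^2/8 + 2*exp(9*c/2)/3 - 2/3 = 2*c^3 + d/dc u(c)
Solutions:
 u(c) = C1 - c^4/2 - 7*c^3/24 - 2*c/3 + 4*exp(9*c/2)/27


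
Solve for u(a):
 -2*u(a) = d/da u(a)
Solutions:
 u(a) = C1*exp(-2*a)


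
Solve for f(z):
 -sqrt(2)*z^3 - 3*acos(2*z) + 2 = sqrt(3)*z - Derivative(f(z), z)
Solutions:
 f(z) = C1 + sqrt(2)*z^4/4 + sqrt(3)*z^2/2 + 3*z*acos(2*z) - 2*z - 3*sqrt(1 - 4*z^2)/2


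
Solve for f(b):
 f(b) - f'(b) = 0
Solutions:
 f(b) = C1*exp(b)


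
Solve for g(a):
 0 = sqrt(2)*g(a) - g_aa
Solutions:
 g(a) = C1*exp(-2^(1/4)*a) + C2*exp(2^(1/4)*a)


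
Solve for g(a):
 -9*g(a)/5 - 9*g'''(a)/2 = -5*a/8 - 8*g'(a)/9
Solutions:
 g(a) = C1*exp(a*(80*45^(1/3)/(sqrt(42739521) + 6561)^(1/3) + 75^(1/3)*(sqrt(42739521) + 6561)^(1/3))/270)*sin(3^(1/6)*5^(1/3)*a*(-3^(2/3)*5^(1/3)*(sqrt(42739521) + 6561)^(1/3) + 240/(sqrt(42739521) + 6561)^(1/3))/270) + C2*exp(a*(80*45^(1/3)/(sqrt(42739521) + 6561)^(1/3) + 75^(1/3)*(sqrt(42739521) + 6561)^(1/3))/270)*cos(3^(1/6)*5^(1/3)*a*(-3^(2/3)*5^(1/3)*(sqrt(42739521) + 6561)^(1/3) + 240/(sqrt(42739521) + 6561)^(1/3))/270) + C3*exp(-a*(80*45^(1/3)/(sqrt(42739521) + 6561)^(1/3) + 75^(1/3)*(sqrt(42739521) + 6561)^(1/3))/135) + 25*a/72 + 125/729


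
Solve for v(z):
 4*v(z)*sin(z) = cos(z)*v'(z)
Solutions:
 v(z) = C1/cos(z)^4


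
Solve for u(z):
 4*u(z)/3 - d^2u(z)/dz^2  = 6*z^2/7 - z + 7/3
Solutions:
 u(z) = C1*exp(-2*sqrt(3)*z/3) + C2*exp(2*sqrt(3)*z/3) + 9*z^2/14 - 3*z/4 + 19/7


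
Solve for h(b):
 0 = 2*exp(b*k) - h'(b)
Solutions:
 h(b) = C1 + 2*exp(b*k)/k


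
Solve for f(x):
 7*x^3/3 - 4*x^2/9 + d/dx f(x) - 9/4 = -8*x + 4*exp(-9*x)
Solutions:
 f(x) = C1 - 7*x^4/12 + 4*x^3/27 - 4*x^2 + 9*x/4 - 4*exp(-9*x)/9


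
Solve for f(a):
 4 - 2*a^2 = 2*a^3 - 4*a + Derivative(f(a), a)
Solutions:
 f(a) = C1 - a^4/2 - 2*a^3/3 + 2*a^2 + 4*a


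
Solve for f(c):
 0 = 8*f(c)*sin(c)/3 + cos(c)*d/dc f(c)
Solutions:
 f(c) = C1*cos(c)^(8/3)


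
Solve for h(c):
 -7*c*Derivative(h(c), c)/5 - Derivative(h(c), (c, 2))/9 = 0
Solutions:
 h(c) = C1 + C2*erf(3*sqrt(70)*c/10)


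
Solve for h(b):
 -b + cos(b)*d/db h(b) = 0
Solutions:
 h(b) = C1 + Integral(b/cos(b), b)


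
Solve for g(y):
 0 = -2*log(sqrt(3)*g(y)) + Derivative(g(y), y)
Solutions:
 -Integral(1/(2*log(_y) + log(3)), (_y, g(y))) = C1 - y


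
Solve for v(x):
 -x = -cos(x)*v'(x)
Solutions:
 v(x) = C1 + Integral(x/cos(x), x)


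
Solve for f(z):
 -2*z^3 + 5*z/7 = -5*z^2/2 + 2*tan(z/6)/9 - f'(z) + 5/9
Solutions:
 f(z) = C1 + z^4/2 - 5*z^3/6 - 5*z^2/14 + 5*z/9 - 4*log(cos(z/6))/3


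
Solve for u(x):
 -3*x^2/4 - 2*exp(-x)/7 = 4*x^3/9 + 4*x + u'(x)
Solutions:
 u(x) = C1 - x^4/9 - x^3/4 - 2*x^2 + 2*exp(-x)/7


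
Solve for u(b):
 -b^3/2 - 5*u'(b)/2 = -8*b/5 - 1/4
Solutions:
 u(b) = C1 - b^4/20 + 8*b^2/25 + b/10


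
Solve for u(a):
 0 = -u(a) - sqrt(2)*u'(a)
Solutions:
 u(a) = C1*exp(-sqrt(2)*a/2)


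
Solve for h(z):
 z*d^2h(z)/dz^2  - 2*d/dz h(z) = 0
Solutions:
 h(z) = C1 + C2*z^3


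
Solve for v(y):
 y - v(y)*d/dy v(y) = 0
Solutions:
 v(y) = -sqrt(C1 + y^2)
 v(y) = sqrt(C1 + y^2)


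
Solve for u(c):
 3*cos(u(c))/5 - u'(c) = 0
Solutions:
 -3*c/5 - log(sin(u(c)) - 1)/2 + log(sin(u(c)) + 1)/2 = C1


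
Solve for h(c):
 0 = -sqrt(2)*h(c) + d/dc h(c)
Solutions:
 h(c) = C1*exp(sqrt(2)*c)


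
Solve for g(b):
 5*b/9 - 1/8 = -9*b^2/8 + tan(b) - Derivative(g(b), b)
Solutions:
 g(b) = C1 - 3*b^3/8 - 5*b^2/18 + b/8 - log(cos(b))


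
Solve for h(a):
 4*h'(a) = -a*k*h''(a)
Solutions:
 h(a) = C1 + a^(((re(k) - 4)*re(k) + im(k)^2)/(re(k)^2 + im(k)^2))*(C2*sin(4*log(a)*Abs(im(k))/(re(k)^2 + im(k)^2)) + C3*cos(4*log(a)*im(k)/(re(k)^2 + im(k)^2)))


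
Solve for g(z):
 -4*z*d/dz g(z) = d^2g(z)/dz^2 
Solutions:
 g(z) = C1 + C2*erf(sqrt(2)*z)


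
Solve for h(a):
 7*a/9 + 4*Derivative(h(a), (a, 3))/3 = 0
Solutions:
 h(a) = C1 + C2*a + C3*a^2 - 7*a^4/288


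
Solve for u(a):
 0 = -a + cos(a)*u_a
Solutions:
 u(a) = C1 + Integral(a/cos(a), a)


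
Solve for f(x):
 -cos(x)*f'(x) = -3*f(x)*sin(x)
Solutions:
 f(x) = C1/cos(x)^3


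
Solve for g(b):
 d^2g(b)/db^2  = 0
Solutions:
 g(b) = C1 + C2*b


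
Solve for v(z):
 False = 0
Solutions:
 v(z) = C1 + 2*z*acos(-2*z) + zoo*z + sqrt(1 - 4*z^2)


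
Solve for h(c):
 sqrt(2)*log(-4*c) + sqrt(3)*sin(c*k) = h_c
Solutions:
 h(c) = C1 + sqrt(2)*c*(log(-c) - 1) + 2*sqrt(2)*c*log(2) + sqrt(3)*Piecewise((-cos(c*k)/k, Ne(k, 0)), (0, True))


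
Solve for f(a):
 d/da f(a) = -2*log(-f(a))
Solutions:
 -li(-f(a)) = C1 - 2*a


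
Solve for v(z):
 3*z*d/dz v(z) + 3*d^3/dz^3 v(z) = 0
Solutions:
 v(z) = C1 + Integral(C2*airyai(-z) + C3*airybi(-z), z)


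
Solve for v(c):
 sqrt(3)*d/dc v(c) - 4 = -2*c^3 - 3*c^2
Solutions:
 v(c) = C1 - sqrt(3)*c^4/6 - sqrt(3)*c^3/3 + 4*sqrt(3)*c/3


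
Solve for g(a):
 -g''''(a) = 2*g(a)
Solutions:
 g(a) = (C1*sin(2^(3/4)*a/2) + C2*cos(2^(3/4)*a/2))*exp(-2^(3/4)*a/2) + (C3*sin(2^(3/4)*a/2) + C4*cos(2^(3/4)*a/2))*exp(2^(3/4)*a/2)


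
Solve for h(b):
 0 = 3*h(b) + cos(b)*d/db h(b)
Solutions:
 h(b) = C1*(sin(b) - 1)^(3/2)/(sin(b) + 1)^(3/2)


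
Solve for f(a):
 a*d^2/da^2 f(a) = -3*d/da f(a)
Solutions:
 f(a) = C1 + C2/a^2


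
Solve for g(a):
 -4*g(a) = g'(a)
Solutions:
 g(a) = C1*exp(-4*a)


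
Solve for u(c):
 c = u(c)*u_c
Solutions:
 u(c) = -sqrt(C1 + c^2)
 u(c) = sqrt(C1 + c^2)


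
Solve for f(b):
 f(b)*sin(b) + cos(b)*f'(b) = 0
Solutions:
 f(b) = C1*cos(b)


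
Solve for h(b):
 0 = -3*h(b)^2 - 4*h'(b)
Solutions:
 h(b) = 4/(C1 + 3*b)


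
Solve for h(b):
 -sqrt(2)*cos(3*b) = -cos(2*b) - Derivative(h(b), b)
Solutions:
 h(b) = C1 - sin(2*b)/2 + sqrt(2)*sin(3*b)/3


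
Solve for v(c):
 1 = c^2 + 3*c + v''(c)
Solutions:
 v(c) = C1 + C2*c - c^4/12 - c^3/2 + c^2/2


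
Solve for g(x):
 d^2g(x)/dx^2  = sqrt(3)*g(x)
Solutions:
 g(x) = C1*exp(-3^(1/4)*x) + C2*exp(3^(1/4)*x)


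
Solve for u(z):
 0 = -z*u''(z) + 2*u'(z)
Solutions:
 u(z) = C1 + C2*z^3


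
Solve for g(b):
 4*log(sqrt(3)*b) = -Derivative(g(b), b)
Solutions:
 g(b) = C1 - 4*b*log(b) - b*log(9) + 4*b


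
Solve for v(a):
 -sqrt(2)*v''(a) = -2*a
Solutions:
 v(a) = C1 + C2*a + sqrt(2)*a^3/6


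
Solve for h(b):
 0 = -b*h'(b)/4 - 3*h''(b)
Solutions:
 h(b) = C1 + C2*erf(sqrt(6)*b/12)


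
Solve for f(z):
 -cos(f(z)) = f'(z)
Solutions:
 f(z) = pi - asin((C1 + exp(2*z))/(C1 - exp(2*z)))
 f(z) = asin((C1 + exp(2*z))/(C1 - exp(2*z)))


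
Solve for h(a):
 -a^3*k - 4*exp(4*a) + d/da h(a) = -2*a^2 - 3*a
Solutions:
 h(a) = C1 + a^4*k/4 - 2*a^3/3 - 3*a^2/2 + exp(4*a)


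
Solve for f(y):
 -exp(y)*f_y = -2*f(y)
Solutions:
 f(y) = C1*exp(-2*exp(-y))


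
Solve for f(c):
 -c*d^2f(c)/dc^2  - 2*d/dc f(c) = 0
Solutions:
 f(c) = C1 + C2/c


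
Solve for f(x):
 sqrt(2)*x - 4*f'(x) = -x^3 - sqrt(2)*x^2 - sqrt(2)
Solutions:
 f(x) = C1 + x^4/16 + sqrt(2)*x^3/12 + sqrt(2)*x^2/8 + sqrt(2)*x/4


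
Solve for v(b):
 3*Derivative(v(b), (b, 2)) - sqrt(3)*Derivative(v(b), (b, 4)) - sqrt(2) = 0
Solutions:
 v(b) = C1 + C2*b + C3*exp(-3^(1/4)*b) + C4*exp(3^(1/4)*b) + sqrt(2)*b^2/6


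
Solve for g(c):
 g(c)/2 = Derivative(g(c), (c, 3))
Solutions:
 g(c) = C3*exp(2^(2/3)*c/2) + (C1*sin(2^(2/3)*sqrt(3)*c/4) + C2*cos(2^(2/3)*sqrt(3)*c/4))*exp(-2^(2/3)*c/4)


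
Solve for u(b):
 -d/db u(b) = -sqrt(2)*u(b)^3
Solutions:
 u(b) = -sqrt(2)*sqrt(-1/(C1 + sqrt(2)*b))/2
 u(b) = sqrt(2)*sqrt(-1/(C1 + sqrt(2)*b))/2


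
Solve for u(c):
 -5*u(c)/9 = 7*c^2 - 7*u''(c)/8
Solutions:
 u(c) = C1*exp(-2*sqrt(70)*c/21) + C2*exp(2*sqrt(70)*c/21) - 63*c^2/5 - 3969/100


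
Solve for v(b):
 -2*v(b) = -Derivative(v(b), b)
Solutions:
 v(b) = C1*exp(2*b)


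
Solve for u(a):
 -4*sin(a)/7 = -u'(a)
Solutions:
 u(a) = C1 - 4*cos(a)/7


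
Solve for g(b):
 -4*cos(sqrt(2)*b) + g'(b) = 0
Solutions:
 g(b) = C1 + 2*sqrt(2)*sin(sqrt(2)*b)


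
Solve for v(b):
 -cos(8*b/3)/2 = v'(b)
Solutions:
 v(b) = C1 - 3*sin(8*b/3)/16


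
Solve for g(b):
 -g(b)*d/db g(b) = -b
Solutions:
 g(b) = -sqrt(C1 + b^2)
 g(b) = sqrt(C1 + b^2)


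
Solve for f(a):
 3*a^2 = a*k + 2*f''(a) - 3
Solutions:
 f(a) = C1 + C2*a + a^4/8 - a^3*k/12 + 3*a^2/4


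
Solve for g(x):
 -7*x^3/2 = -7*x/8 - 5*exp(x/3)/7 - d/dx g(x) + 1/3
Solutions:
 g(x) = C1 + 7*x^4/8 - 7*x^2/16 + x/3 - 15*exp(x/3)/7


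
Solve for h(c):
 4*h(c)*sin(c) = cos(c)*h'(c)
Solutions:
 h(c) = C1/cos(c)^4


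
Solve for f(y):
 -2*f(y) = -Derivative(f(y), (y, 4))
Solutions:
 f(y) = C1*exp(-2^(1/4)*y) + C2*exp(2^(1/4)*y) + C3*sin(2^(1/4)*y) + C4*cos(2^(1/4)*y)


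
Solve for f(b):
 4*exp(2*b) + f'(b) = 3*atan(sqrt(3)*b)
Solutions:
 f(b) = C1 + 3*b*atan(sqrt(3)*b) - 2*exp(2*b) - sqrt(3)*log(3*b^2 + 1)/2


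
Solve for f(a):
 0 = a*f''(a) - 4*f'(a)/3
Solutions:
 f(a) = C1 + C2*a^(7/3)


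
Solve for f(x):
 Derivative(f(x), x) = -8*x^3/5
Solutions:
 f(x) = C1 - 2*x^4/5


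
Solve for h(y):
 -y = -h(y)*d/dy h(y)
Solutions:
 h(y) = -sqrt(C1 + y^2)
 h(y) = sqrt(C1 + y^2)


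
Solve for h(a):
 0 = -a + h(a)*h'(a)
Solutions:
 h(a) = -sqrt(C1 + a^2)
 h(a) = sqrt(C1 + a^2)


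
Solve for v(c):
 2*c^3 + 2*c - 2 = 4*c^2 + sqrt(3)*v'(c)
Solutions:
 v(c) = C1 + sqrt(3)*c^4/6 - 4*sqrt(3)*c^3/9 + sqrt(3)*c^2/3 - 2*sqrt(3)*c/3


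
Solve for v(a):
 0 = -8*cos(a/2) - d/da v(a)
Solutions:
 v(a) = C1 - 16*sin(a/2)


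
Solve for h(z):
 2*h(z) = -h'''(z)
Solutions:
 h(z) = C3*exp(-2^(1/3)*z) + (C1*sin(2^(1/3)*sqrt(3)*z/2) + C2*cos(2^(1/3)*sqrt(3)*z/2))*exp(2^(1/3)*z/2)


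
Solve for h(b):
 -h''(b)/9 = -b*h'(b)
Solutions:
 h(b) = C1 + C2*erfi(3*sqrt(2)*b/2)


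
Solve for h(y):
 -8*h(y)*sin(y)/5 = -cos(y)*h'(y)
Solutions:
 h(y) = C1/cos(y)^(8/5)


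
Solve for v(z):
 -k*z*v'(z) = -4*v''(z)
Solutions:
 v(z) = Piecewise((-sqrt(2)*sqrt(pi)*C1*erf(sqrt(2)*z*sqrt(-k)/4)/sqrt(-k) - C2, (k > 0) | (k < 0)), (-C1*z - C2, True))


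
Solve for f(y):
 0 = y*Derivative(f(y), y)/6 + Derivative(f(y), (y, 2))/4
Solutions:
 f(y) = C1 + C2*erf(sqrt(3)*y/3)


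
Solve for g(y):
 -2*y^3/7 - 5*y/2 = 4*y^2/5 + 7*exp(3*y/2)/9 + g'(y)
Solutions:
 g(y) = C1 - y^4/14 - 4*y^3/15 - 5*y^2/4 - 14*exp(3*y/2)/27


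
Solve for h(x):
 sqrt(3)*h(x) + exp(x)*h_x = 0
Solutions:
 h(x) = C1*exp(sqrt(3)*exp(-x))


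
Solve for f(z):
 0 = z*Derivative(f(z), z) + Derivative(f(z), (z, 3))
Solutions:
 f(z) = C1 + Integral(C2*airyai(-z) + C3*airybi(-z), z)


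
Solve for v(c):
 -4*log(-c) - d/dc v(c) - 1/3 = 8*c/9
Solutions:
 v(c) = C1 - 4*c^2/9 - 4*c*log(-c) + 11*c/3


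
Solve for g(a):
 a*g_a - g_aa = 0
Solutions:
 g(a) = C1 + C2*erfi(sqrt(2)*a/2)


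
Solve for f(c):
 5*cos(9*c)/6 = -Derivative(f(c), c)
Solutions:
 f(c) = C1 - 5*sin(9*c)/54


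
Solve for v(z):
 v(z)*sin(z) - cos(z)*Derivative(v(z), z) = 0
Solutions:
 v(z) = C1/cos(z)


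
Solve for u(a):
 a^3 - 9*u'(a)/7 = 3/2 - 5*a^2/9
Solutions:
 u(a) = C1 + 7*a^4/36 + 35*a^3/243 - 7*a/6


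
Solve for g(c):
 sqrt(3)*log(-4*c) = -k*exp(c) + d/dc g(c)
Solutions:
 g(c) = C1 + sqrt(3)*c*log(-c) + sqrt(3)*c*(-1 + 2*log(2)) + k*exp(c)


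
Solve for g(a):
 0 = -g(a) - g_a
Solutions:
 g(a) = C1*exp(-a)


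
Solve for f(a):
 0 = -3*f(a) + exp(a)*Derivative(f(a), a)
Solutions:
 f(a) = C1*exp(-3*exp(-a))


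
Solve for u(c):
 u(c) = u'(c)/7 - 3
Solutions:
 u(c) = C1*exp(7*c) - 3


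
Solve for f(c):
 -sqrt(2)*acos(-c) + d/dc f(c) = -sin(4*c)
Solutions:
 f(c) = C1 + sqrt(2)*(c*acos(-c) + sqrt(1 - c^2)) + cos(4*c)/4


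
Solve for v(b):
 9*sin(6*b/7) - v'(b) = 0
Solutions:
 v(b) = C1 - 21*cos(6*b/7)/2


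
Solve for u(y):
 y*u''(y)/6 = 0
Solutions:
 u(y) = C1 + C2*y


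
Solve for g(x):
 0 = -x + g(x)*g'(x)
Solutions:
 g(x) = -sqrt(C1 + x^2)
 g(x) = sqrt(C1 + x^2)


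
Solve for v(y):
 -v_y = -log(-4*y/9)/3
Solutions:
 v(y) = C1 + y*log(-y)/3 + y*(-2*log(3) - 1 + 2*log(2))/3


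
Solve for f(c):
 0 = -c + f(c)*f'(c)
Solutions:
 f(c) = -sqrt(C1 + c^2)
 f(c) = sqrt(C1 + c^2)


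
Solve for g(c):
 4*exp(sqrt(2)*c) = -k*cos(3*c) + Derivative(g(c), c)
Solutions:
 g(c) = C1 + k*sin(3*c)/3 + 2*sqrt(2)*exp(sqrt(2)*c)


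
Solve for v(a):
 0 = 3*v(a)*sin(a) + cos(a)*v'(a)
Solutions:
 v(a) = C1*cos(a)^3


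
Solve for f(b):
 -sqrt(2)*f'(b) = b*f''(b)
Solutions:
 f(b) = C1 + C2*b^(1 - sqrt(2))


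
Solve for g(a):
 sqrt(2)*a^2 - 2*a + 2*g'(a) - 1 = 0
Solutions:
 g(a) = C1 - sqrt(2)*a^3/6 + a^2/2 + a/2


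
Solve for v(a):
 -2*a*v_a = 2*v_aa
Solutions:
 v(a) = C1 + C2*erf(sqrt(2)*a/2)


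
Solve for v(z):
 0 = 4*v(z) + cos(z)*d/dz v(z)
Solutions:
 v(z) = C1*(sin(z)^2 - 2*sin(z) + 1)/(sin(z)^2 + 2*sin(z) + 1)


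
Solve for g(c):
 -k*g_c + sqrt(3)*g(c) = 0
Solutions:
 g(c) = C1*exp(sqrt(3)*c/k)


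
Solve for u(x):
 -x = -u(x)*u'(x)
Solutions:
 u(x) = -sqrt(C1 + x^2)
 u(x) = sqrt(C1 + x^2)


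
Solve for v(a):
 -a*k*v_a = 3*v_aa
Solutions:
 v(a) = Piecewise((-sqrt(6)*sqrt(pi)*C1*erf(sqrt(6)*a*sqrt(k)/6)/(2*sqrt(k)) - C2, (k > 0) | (k < 0)), (-C1*a - C2, True))


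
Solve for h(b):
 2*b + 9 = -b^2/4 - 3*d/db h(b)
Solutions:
 h(b) = C1 - b^3/36 - b^2/3 - 3*b


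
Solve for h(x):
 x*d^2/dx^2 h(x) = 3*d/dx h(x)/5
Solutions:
 h(x) = C1 + C2*x^(8/5)


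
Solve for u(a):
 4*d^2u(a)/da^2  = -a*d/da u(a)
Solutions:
 u(a) = C1 + C2*erf(sqrt(2)*a/4)


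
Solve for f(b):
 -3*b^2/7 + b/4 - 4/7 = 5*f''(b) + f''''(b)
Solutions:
 f(b) = C1 + C2*b + C3*sin(sqrt(5)*b) + C4*cos(sqrt(5)*b) - b^4/140 + b^3/120 - b^2/25


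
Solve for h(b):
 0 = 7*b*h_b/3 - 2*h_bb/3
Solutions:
 h(b) = C1 + C2*erfi(sqrt(7)*b/2)


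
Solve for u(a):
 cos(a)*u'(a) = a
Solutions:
 u(a) = C1 + Integral(a/cos(a), a)


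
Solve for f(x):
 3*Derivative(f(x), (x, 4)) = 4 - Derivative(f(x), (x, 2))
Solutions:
 f(x) = C1 + C2*x + C3*sin(sqrt(3)*x/3) + C4*cos(sqrt(3)*x/3) + 2*x^2


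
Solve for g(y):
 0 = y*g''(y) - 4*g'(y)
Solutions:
 g(y) = C1 + C2*y^5


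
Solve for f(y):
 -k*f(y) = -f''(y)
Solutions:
 f(y) = C1*exp(-sqrt(k)*y) + C2*exp(sqrt(k)*y)


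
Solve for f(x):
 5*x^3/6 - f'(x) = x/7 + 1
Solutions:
 f(x) = C1 + 5*x^4/24 - x^2/14 - x


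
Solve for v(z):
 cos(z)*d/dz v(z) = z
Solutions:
 v(z) = C1 + Integral(z/cos(z), z)


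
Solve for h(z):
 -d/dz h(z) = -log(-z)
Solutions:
 h(z) = C1 + z*log(-z) - z


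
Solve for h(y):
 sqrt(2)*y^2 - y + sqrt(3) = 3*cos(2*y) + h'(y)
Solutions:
 h(y) = C1 + sqrt(2)*y^3/3 - y^2/2 + sqrt(3)*y - 3*sin(2*y)/2


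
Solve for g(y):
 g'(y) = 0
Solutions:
 g(y) = C1


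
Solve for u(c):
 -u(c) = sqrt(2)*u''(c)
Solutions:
 u(c) = C1*sin(2^(3/4)*c/2) + C2*cos(2^(3/4)*c/2)


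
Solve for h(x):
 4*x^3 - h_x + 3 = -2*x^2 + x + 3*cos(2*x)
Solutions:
 h(x) = C1 + x^4 + 2*x^3/3 - x^2/2 + 3*x - 3*sin(x)*cos(x)


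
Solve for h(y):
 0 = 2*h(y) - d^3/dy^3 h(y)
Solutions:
 h(y) = C3*exp(2^(1/3)*y) + (C1*sin(2^(1/3)*sqrt(3)*y/2) + C2*cos(2^(1/3)*sqrt(3)*y/2))*exp(-2^(1/3)*y/2)


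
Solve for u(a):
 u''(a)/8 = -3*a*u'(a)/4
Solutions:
 u(a) = C1 + C2*erf(sqrt(3)*a)


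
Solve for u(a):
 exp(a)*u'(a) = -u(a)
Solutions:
 u(a) = C1*exp(exp(-a))


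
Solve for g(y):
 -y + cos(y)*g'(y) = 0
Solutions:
 g(y) = C1 + Integral(y/cos(y), y)


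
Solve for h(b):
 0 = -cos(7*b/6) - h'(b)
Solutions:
 h(b) = C1 - 6*sin(7*b/6)/7


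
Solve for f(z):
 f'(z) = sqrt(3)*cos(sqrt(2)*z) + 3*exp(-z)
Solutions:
 f(z) = C1 + sqrt(6)*sin(sqrt(2)*z)/2 - 3*exp(-z)


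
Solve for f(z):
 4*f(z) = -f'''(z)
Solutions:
 f(z) = C3*exp(-2^(2/3)*z) + (C1*sin(2^(2/3)*sqrt(3)*z/2) + C2*cos(2^(2/3)*sqrt(3)*z/2))*exp(2^(2/3)*z/2)


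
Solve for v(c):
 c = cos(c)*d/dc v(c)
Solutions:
 v(c) = C1 + Integral(c/cos(c), c)


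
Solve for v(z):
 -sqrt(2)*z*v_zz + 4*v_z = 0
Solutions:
 v(z) = C1 + C2*z^(1 + 2*sqrt(2))


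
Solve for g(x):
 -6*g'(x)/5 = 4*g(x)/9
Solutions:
 g(x) = C1*exp(-10*x/27)


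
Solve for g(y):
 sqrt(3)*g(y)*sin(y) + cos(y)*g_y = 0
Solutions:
 g(y) = C1*cos(y)^(sqrt(3))


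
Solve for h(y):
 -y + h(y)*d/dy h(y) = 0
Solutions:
 h(y) = -sqrt(C1 + y^2)
 h(y) = sqrt(C1 + y^2)


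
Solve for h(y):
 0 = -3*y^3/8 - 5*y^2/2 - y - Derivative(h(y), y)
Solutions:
 h(y) = C1 - 3*y^4/32 - 5*y^3/6 - y^2/2


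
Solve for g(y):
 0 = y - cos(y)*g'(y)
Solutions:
 g(y) = C1 + Integral(y/cos(y), y)


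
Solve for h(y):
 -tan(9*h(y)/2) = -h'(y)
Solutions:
 h(y) = -2*asin(C1*exp(9*y/2))/9 + 2*pi/9
 h(y) = 2*asin(C1*exp(9*y/2))/9


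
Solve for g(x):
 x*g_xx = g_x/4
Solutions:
 g(x) = C1 + C2*x^(5/4)


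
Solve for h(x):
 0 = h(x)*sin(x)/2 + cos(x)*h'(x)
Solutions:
 h(x) = C1*sqrt(cos(x))


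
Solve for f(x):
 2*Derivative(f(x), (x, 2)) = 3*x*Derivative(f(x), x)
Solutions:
 f(x) = C1 + C2*erfi(sqrt(3)*x/2)


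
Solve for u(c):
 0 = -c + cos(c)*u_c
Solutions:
 u(c) = C1 + Integral(c/cos(c), c)


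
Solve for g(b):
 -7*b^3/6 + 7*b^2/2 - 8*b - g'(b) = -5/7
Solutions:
 g(b) = C1 - 7*b^4/24 + 7*b^3/6 - 4*b^2 + 5*b/7


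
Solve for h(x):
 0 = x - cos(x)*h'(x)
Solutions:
 h(x) = C1 + Integral(x/cos(x), x)


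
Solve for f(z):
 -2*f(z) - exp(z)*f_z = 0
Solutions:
 f(z) = C1*exp(2*exp(-z))


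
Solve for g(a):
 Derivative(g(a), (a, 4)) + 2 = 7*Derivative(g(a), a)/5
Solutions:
 g(a) = C1 + C4*exp(5^(2/3)*7^(1/3)*a/5) + 10*a/7 + (C2*sin(sqrt(3)*5^(2/3)*7^(1/3)*a/10) + C3*cos(sqrt(3)*5^(2/3)*7^(1/3)*a/10))*exp(-5^(2/3)*7^(1/3)*a/10)


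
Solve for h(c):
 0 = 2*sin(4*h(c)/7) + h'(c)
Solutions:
 2*c + 7*log(cos(4*h(c)/7) - 1)/8 - 7*log(cos(4*h(c)/7) + 1)/8 = C1


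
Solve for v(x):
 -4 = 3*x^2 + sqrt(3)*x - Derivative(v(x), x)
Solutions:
 v(x) = C1 + x^3 + sqrt(3)*x^2/2 + 4*x


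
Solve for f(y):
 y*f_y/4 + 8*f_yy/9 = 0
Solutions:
 f(y) = C1 + C2*erf(3*y/8)


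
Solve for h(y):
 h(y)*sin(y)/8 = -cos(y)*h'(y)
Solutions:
 h(y) = C1*cos(y)^(1/8)


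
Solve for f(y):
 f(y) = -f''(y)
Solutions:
 f(y) = C1*sin(y) + C2*cos(y)


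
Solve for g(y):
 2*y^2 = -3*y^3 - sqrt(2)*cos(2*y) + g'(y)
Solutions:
 g(y) = C1 + 3*y^4/4 + 2*y^3/3 + sqrt(2)*sin(2*y)/2


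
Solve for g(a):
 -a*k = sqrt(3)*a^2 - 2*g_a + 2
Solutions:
 g(a) = C1 + sqrt(3)*a^3/6 + a^2*k/4 + a


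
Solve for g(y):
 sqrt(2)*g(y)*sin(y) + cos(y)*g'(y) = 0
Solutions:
 g(y) = C1*cos(y)^(sqrt(2))


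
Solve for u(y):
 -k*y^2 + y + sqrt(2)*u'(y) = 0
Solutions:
 u(y) = C1 + sqrt(2)*k*y^3/6 - sqrt(2)*y^2/4


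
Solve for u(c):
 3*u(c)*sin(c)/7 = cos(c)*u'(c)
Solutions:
 u(c) = C1/cos(c)^(3/7)


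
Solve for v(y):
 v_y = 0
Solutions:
 v(y) = C1


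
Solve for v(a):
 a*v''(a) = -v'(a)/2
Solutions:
 v(a) = C1 + C2*sqrt(a)


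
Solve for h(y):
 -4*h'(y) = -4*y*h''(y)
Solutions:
 h(y) = C1 + C2*y^2


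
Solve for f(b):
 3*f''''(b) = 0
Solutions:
 f(b) = C1 + C2*b + C3*b^2 + C4*b^3


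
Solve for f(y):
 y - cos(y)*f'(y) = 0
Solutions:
 f(y) = C1 + Integral(y/cos(y), y)


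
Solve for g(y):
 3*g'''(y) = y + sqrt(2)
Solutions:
 g(y) = C1 + C2*y + C3*y^2 + y^4/72 + sqrt(2)*y^3/18


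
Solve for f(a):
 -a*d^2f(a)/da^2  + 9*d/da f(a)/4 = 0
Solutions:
 f(a) = C1 + C2*a^(13/4)


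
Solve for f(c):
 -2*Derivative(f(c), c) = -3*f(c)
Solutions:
 f(c) = C1*exp(3*c/2)


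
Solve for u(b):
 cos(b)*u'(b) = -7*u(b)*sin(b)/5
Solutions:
 u(b) = C1*cos(b)^(7/5)


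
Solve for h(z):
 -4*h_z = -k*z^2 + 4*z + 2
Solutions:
 h(z) = C1 + k*z^3/12 - z^2/2 - z/2


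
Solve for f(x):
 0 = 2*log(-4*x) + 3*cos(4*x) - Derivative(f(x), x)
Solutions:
 f(x) = C1 + 2*x*log(-x) - 2*x + 4*x*log(2) + 3*sin(4*x)/4


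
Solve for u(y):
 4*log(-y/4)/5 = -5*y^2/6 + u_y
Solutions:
 u(y) = C1 + 5*y^3/18 + 4*y*log(-y)/5 + 4*y*(-2*log(2) - 1)/5


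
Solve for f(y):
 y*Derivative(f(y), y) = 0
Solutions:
 f(y) = C1


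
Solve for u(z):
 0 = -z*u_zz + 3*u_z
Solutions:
 u(z) = C1 + C2*z^4


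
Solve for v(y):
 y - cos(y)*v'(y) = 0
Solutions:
 v(y) = C1 + Integral(y/cos(y), y)


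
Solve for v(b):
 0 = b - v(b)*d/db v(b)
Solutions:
 v(b) = -sqrt(C1 + b^2)
 v(b) = sqrt(C1 + b^2)


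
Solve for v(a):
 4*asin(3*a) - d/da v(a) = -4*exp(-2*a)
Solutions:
 v(a) = C1 + 4*a*asin(3*a) + 4*sqrt(1 - 9*a^2)/3 - 2*exp(-2*a)


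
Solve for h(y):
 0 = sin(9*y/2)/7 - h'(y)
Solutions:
 h(y) = C1 - 2*cos(9*y/2)/63


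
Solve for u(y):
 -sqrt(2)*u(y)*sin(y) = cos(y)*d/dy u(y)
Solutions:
 u(y) = C1*cos(y)^(sqrt(2))


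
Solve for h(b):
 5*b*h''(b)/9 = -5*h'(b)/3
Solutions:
 h(b) = C1 + C2/b^2


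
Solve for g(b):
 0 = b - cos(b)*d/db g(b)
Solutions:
 g(b) = C1 + Integral(b/cos(b), b)


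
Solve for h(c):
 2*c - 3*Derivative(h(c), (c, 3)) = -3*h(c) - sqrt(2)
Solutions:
 h(c) = C3*exp(c) - 2*c/3 + (C1*sin(sqrt(3)*c/2) + C2*cos(sqrt(3)*c/2))*exp(-c/2) - sqrt(2)/3


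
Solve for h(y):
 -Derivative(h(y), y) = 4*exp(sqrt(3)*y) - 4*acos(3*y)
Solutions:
 h(y) = C1 + 4*y*acos(3*y) - 4*sqrt(1 - 9*y^2)/3 - 4*sqrt(3)*exp(sqrt(3)*y)/3


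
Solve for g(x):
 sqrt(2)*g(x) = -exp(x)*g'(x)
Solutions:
 g(x) = C1*exp(sqrt(2)*exp(-x))


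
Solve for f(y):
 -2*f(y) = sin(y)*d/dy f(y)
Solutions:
 f(y) = C1*(cos(y) + 1)/(cos(y) - 1)


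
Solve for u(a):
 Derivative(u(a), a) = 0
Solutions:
 u(a) = C1


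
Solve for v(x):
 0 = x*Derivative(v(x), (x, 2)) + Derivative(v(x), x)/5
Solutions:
 v(x) = C1 + C2*x^(4/5)


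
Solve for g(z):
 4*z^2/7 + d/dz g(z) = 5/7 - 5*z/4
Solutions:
 g(z) = C1 - 4*z^3/21 - 5*z^2/8 + 5*z/7


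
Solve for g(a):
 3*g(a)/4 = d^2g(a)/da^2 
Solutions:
 g(a) = C1*exp(-sqrt(3)*a/2) + C2*exp(sqrt(3)*a/2)


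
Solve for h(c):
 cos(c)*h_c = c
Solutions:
 h(c) = C1 + Integral(c/cos(c), c)


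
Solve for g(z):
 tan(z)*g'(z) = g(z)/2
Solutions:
 g(z) = C1*sqrt(sin(z))


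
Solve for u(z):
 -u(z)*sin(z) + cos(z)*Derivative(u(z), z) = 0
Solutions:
 u(z) = C1/cos(z)


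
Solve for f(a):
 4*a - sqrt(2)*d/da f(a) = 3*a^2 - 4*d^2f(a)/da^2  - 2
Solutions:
 f(a) = C1 + C2*exp(sqrt(2)*a/4) - sqrt(2)*a^3/2 - 6*a^2 + sqrt(2)*a^2 - 23*sqrt(2)*a + 8*a


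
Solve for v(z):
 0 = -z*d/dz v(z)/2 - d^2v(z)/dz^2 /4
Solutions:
 v(z) = C1 + C2*erf(z)


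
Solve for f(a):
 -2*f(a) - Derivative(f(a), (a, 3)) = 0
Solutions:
 f(a) = C3*exp(-2^(1/3)*a) + (C1*sin(2^(1/3)*sqrt(3)*a/2) + C2*cos(2^(1/3)*sqrt(3)*a/2))*exp(2^(1/3)*a/2)


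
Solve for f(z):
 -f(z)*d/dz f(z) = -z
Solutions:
 f(z) = -sqrt(C1 + z^2)
 f(z) = sqrt(C1 + z^2)


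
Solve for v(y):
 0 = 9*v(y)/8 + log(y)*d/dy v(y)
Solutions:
 v(y) = C1*exp(-9*li(y)/8)


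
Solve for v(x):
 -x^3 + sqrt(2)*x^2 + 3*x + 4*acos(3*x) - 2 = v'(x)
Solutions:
 v(x) = C1 - x^4/4 + sqrt(2)*x^3/3 + 3*x^2/2 + 4*x*acos(3*x) - 2*x - 4*sqrt(1 - 9*x^2)/3


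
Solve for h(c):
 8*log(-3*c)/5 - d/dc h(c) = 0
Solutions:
 h(c) = C1 + 8*c*log(-c)/5 + 8*c*(-1 + log(3))/5


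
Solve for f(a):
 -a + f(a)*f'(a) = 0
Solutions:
 f(a) = -sqrt(C1 + a^2)
 f(a) = sqrt(C1 + a^2)


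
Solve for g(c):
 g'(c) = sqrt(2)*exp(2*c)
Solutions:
 g(c) = C1 + sqrt(2)*exp(2*c)/2


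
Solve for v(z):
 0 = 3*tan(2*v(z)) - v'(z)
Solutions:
 v(z) = -asin(C1*exp(6*z))/2 + pi/2
 v(z) = asin(C1*exp(6*z))/2


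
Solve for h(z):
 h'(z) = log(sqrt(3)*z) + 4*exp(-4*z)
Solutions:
 h(z) = C1 + z*log(z) + z*(-1 + log(3)/2) - exp(-4*z)


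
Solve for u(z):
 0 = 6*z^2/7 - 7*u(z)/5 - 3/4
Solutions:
 u(z) = 30*z^2/49 - 15/28


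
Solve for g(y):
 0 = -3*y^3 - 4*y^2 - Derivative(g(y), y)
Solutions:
 g(y) = C1 - 3*y^4/4 - 4*y^3/3


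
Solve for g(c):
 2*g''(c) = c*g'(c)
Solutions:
 g(c) = C1 + C2*erfi(c/2)


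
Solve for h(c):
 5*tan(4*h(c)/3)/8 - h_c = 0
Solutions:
 h(c) = -3*asin(C1*exp(5*c/6))/4 + 3*pi/4
 h(c) = 3*asin(C1*exp(5*c/6))/4


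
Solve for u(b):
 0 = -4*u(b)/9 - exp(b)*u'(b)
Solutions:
 u(b) = C1*exp(4*exp(-b)/9)


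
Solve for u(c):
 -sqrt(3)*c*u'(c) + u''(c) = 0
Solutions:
 u(c) = C1 + C2*erfi(sqrt(2)*3^(1/4)*c/2)


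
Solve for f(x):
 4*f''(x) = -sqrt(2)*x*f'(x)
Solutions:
 f(x) = C1 + C2*erf(2^(3/4)*x/4)


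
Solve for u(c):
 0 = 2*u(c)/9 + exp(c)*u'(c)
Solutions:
 u(c) = C1*exp(2*exp(-c)/9)


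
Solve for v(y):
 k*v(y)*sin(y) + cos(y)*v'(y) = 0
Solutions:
 v(y) = C1*exp(k*log(cos(y)))


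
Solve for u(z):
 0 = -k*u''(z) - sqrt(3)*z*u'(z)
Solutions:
 u(z) = C1 + C2*sqrt(k)*erf(sqrt(2)*3^(1/4)*z*sqrt(1/k)/2)


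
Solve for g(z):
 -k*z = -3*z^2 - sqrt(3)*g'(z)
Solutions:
 g(z) = C1 + sqrt(3)*k*z^2/6 - sqrt(3)*z^3/3


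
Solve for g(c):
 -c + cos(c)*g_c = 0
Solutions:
 g(c) = C1 + Integral(c/cos(c), c)


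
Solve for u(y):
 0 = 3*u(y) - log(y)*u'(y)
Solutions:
 u(y) = C1*exp(3*li(y))


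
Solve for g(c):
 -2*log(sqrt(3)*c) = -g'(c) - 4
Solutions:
 g(c) = C1 + 2*c*log(c) - 6*c + c*log(3)


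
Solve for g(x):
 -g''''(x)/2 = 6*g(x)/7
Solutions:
 g(x) = (C1*sin(3^(1/4)*7^(3/4)*x/7) + C2*cos(3^(1/4)*7^(3/4)*x/7))*exp(-3^(1/4)*7^(3/4)*x/7) + (C3*sin(3^(1/4)*7^(3/4)*x/7) + C4*cos(3^(1/4)*7^(3/4)*x/7))*exp(3^(1/4)*7^(3/4)*x/7)


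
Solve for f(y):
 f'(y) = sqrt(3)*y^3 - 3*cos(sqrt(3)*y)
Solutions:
 f(y) = C1 + sqrt(3)*y^4/4 - sqrt(3)*sin(sqrt(3)*y)


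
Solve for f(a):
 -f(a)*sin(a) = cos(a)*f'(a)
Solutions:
 f(a) = C1*cos(a)


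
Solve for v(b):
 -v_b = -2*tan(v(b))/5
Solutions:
 v(b) = pi - asin(C1*exp(2*b/5))
 v(b) = asin(C1*exp(2*b/5))


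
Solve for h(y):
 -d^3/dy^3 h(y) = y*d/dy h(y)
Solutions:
 h(y) = C1 + Integral(C2*airyai(-y) + C3*airybi(-y), y)


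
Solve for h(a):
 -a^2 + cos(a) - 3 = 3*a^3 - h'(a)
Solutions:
 h(a) = C1 + 3*a^4/4 + a^3/3 + 3*a - sin(a)


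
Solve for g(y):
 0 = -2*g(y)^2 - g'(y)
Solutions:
 g(y) = 1/(C1 + 2*y)


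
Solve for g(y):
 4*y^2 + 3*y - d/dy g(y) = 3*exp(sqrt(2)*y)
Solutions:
 g(y) = C1 + 4*y^3/3 + 3*y^2/2 - 3*sqrt(2)*exp(sqrt(2)*y)/2


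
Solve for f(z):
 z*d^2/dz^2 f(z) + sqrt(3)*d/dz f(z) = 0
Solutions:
 f(z) = C1 + C2*z^(1 - sqrt(3))


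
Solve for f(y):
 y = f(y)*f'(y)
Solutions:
 f(y) = -sqrt(C1 + y^2)
 f(y) = sqrt(C1 + y^2)


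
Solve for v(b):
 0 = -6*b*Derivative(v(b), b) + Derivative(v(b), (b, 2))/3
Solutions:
 v(b) = C1 + C2*erfi(3*b)


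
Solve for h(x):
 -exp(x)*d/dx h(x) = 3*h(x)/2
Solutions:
 h(x) = C1*exp(3*exp(-x)/2)


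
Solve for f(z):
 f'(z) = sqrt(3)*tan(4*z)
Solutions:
 f(z) = C1 - sqrt(3)*log(cos(4*z))/4


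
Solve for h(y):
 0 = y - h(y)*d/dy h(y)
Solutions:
 h(y) = -sqrt(C1 + y^2)
 h(y) = sqrt(C1 + y^2)


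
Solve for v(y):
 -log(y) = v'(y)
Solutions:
 v(y) = C1 - y*log(y) + y


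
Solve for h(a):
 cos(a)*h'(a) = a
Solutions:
 h(a) = C1 + Integral(a/cos(a), a)


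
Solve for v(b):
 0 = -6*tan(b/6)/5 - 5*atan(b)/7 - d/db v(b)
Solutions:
 v(b) = C1 - 5*b*atan(b)/7 + 5*log(b^2 + 1)/14 + 36*log(cos(b/6))/5


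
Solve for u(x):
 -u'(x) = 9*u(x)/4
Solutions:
 u(x) = C1*exp(-9*x/4)


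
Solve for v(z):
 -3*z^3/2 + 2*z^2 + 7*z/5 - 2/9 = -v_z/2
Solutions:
 v(z) = C1 + 3*z^4/4 - 4*z^3/3 - 7*z^2/5 + 4*z/9


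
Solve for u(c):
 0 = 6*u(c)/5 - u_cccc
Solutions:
 u(c) = C1*exp(-5^(3/4)*6^(1/4)*c/5) + C2*exp(5^(3/4)*6^(1/4)*c/5) + C3*sin(5^(3/4)*6^(1/4)*c/5) + C4*cos(5^(3/4)*6^(1/4)*c/5)


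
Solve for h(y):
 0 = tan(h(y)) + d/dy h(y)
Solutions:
 h(y) = pi - asin(C1*exp(-y))
 h(y) = asin(C1*exp(-y))


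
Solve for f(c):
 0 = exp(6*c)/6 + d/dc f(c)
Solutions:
 f(c) = C1 - exp(6*c)/36


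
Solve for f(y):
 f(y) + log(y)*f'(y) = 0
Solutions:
 f(y) = C1*exp(-li(y))


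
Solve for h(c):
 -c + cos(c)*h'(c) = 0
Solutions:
 h(c) = C1 + Integral(c/cos(c), c)


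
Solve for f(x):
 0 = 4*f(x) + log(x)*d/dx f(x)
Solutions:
 f(x) = C1*exp(-4*li(x))


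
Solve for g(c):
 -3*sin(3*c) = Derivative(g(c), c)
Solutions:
 g(c) = C1 + cos(3*c)


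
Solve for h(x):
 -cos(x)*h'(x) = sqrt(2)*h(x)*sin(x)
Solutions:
 h(x) = C1*cos(x)^(sqrt(2))


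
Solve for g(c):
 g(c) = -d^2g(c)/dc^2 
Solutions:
 g(c) = C1*sin(c) + C2*cos(c)


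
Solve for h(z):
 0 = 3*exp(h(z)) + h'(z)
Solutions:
 h(z) = log(1/(C1 + 3*z))


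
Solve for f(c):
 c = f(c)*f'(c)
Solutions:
 f(c) = -sqrt(C1 + c^2)
 f(c) = sqrt(C1 + c^2)


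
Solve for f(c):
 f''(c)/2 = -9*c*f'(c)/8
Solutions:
 f(c) = C1 + C2*erf(3*sqrt(2)*c/4)


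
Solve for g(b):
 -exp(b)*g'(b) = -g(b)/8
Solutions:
 g(b) = C1*exp(-exp(-b)/8)


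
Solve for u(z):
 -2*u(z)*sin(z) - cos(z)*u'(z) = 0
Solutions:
 u(z) = C1*cos(z)^2


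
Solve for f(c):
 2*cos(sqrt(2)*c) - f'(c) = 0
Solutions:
 f(c) = C1 + sqrt(2)*sin(sqrt(2)*c)


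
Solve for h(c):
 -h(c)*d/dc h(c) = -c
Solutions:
 h(c) = -sqrt(C1 + c^2)
 h(c) = sqrt(C1 + c^2)


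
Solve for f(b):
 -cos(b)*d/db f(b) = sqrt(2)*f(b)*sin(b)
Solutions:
 f(b) = C1*cos(b)^(sqrt(2))


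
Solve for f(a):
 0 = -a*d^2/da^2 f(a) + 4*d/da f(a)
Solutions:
 f(a) = C1 + C2*a^5


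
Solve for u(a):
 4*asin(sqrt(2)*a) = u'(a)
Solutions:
 u(a) = C1 + 4*a*asin(sqrt(2)*a) + 2*sqrt(2)*sqrt(1 - 2*a^2)


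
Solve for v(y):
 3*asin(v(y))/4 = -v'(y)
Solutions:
 Integral(1/asin(_y), (_y, v(y))) = C1 - 3*y/4


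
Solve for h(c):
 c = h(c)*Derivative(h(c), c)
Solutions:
 h(c) = -sqrt(C1 + c^2)
 h(c) = sqrt(C1 + c^2)


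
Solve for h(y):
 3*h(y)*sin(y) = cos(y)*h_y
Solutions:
 h(y) = C1/cos(y)^3


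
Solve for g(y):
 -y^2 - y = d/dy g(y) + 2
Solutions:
 g(y) = C1 - y^3/3 - y^2/2 - 2*y


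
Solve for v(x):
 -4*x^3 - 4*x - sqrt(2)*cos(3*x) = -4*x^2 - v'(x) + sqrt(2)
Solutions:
 v(x) = C1 + x^4 - 4*x^3/3 + 2*x^2 + sqrt(2)*x + sqrt(2)*sin(3*x)/3


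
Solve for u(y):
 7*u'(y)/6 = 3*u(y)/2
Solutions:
 u(y) = C1*exp(9*y/7)


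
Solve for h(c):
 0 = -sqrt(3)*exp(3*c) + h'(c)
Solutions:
 h(c) = C1 + sqrt(3)*exp(3*c)/3


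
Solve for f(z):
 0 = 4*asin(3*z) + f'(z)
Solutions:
 f(z) = C1 - 4*z*asin(3*z) - 4*sqrt(1 - 9*z^2)/3


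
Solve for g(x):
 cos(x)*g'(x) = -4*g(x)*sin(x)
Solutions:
 g(x) = C1*cos(x)^4


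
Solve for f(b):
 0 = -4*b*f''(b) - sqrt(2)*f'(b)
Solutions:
 f(b) = C1 + C2*b^(1 - sqrt(2)/4)
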